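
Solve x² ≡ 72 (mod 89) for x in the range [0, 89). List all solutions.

28, 61

89 ≡ 1 (mod 4), so we find a root by search.
Trying successive values, 28² = 784 ≡ 72 (mod 89). The other root is 89 − 28 = 61.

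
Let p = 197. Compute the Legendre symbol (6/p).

Pull out 2: since 197 ≡ 5 (mod 8), (2/197) = -1.
Reciprocity: 3 ≡ 3 and 197 ≡ 1 (mod 4), so (3/197) = +(197/3).
Reduce top mod 3: now compute (2/3).
Pull out 2: since 3 ≡ 3 (mod 8), (2/3) = -1.
Reached (1/3) = 1. Collecting the sign flips along the way, the symbol is +1.

1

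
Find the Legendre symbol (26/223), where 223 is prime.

-1

Pull out 2: since 223 ≡ 7 (mod 8), (2/223) = +1.
Reciprocity: 13 ≡ 1 and 223 ≡ 3 (mod 4), so (13/223) = +(223/13).
Reduce top mod 13: now compute (2/13).
Pull out 2: since 13 ≡ 5 (mod 8), (2/13) = -1.
Reached (1/13) = 1. Collecting the sign flips along the way, the symbol is -1.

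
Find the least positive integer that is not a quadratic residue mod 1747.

2

(2/1747) = −1, so 2 is the smallest positive non-residue mod 1747.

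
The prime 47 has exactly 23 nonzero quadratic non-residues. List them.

Square k = 1,…,23 (k and 47−k give the same square):
1²=1, 2²=4, 3²=9, 4²=16, 5²=25, 6²=36, 7²≡2, 8²≡17, 9²≡34, 10²≡6, 11²≡27, 12²≡3, 13²≡28, 14²≡8, 15²≡37, 16²≡21, 17²≡7, 18²≡42, 19²≡32, 20²≡24, 21²≡18, 22²≡14, 23²≡12 (mod 47).
The residues are {1, 2, 3, 4, 6, 7, 8, 9, 12, 14, 16, 17, 18, 21, 24, 25, 27, 28, 32, 34, 36, 37, 42}; the non-residues are the remaining 23 nonzero classes.

5 10 11 13 15 19 20 22 23 26 29 30 31 33 35 38 39 40 41 43 44 45 46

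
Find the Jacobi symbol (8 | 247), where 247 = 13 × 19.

1

Pull out 2^3: since 247 ≡ 7 (mod 8), (2/247) = +1, so (2/247)^3 = +1.
Reached (1/247) = 1. Collecting the sign flips along the way, the symbol is +1.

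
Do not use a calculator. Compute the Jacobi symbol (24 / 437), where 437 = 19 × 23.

Pull out 2^3: since 437 ≡ 5 (mod 8), (2/437) = -1, so (2/437)^3 = -1.
Reciprocity: 3 ≡ 3 and 437 ≡ 1 (mod 4), so (3/437) = +(437/3).
Reduce top mod 3: now compute (2/3).
Pull out 2: since 3 ≡ 3 (mod 8), (2/3) = -1.
Reached (1/3) = 1. Collecting the sign flips along the way, the symbol is +1.

1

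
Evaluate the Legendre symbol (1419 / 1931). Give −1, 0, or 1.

Reciprocity: 1419 ≡ 3 and 1931 ≡ 3 (mod 4), so (1419/1931) = −(1931/1419).
Reduce top mod 1419: now compute (512/1419).
Pull out 2^9: since 1419 ≡ 3 (mod 8), (2/1419) = -1, so (2/1419)^9 = -1.
Reached (1/1419) = 1. Collecting the sign flips along the way, the symbol is +1.

1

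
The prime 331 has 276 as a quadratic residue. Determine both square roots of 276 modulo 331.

Since 331 ≡ 3 (mod 4), a square root of 276 is 276^((331+1)/4) = 276^83 mod 331.
Repeated squaring: 276^2≡46, 276^4≡130, 276^8≡19, 276^16≡30, 276^32≡238, 276^64≡43 (mod 331).
276^83 = 276^(64+16+2+1) ≡ 291 (mod 331).
Check: 291² = 84681 ≡ 276 (mod 331). The two roots are 40 and 291.

40, 291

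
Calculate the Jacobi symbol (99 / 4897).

Reciprocity: 99 ≡ 3 and 4897 ≡ 1 (mod 4), so (99/4897) = +(4897/99).
Reduce top mod 99: now compute (46/99).
Pull out 2: since 99 ≡ 3 (mod 8), (2/99) = -1.
Reciprocity: 23 ≡ 3 and 99 ≡ 3 (mod 4), so (23/99) = −(99/23).
Reduce top mod 23: now compute (7/23).
Reciprocity: 7 ≡ 3 and 23 ≡ 3 (mod 4), so (7/23) = −(23/7).
Reduce top mod 7: now compute (2/7).
Pull out 2: since 7 ≡ 7 (mod 8), (2/7) = +1.
Reached (1/7) = 1. Collecting the sign flips along the way, the symbol is -1.

-1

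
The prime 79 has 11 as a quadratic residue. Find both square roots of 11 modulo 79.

13, 66

Since 79 ≡ 3 (mod 4), a square root of 11 is 11^((79+1)/4) = 11^20 mod 79.
Repeated squaring: 11^2≡42, 11^4≡26, 11^8≡44, 11^16≡40 (mod 79).
11^20 = 11^(16+4) ≡ 13 (mod 79).
Check: 13² = 169 ≡ 11 (mod 79). The two roots are 13 and 66.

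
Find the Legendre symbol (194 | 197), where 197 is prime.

-1

Pull out 2: since 197 ≡ 5 (mod 8), (2/197) = -1.
Reciprocity: 97 ≡ 1 and 197 ≡ 1 (mod 4), so (97/197) = +(197/97).
Reduce top mod 97: now compute (3/97).
Reciprocity: 3 ≡ 3 and 97 ≡ 1 (mod 4), so (3/97) = +(97/3).
Reduce top mod 3: now compute (1/3).
Reached (1/3) = 1. Collecting the sign flips along the way, the symbol is -1.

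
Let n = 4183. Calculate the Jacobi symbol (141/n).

0

Reciprocity: 141 ≡ 1 and 4183 ≡ 3 (mod 4), so (141/4183) = +(4183/141).
Reduce top mod 141: now compute (94/141).
Pull out 2: since 141 ≡ 5 (mod 8), (2/141) = -1.
Reciprocity: 47 ≡ 3 and 141 ≡ 1 (mod 4), so (47/141) = +(141/47).
Reduce top mod 47: now compute (0/47).
Top reduces to 0: gcd > 1, so the symbol is 0.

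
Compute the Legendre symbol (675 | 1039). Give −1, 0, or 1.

Reciprocity: 675 ≡ 3 and 1039 ≡ 3 (mod 4), so (675/1039) = −(1039/675).
Reduce top mod 675: now compute (364/675).
Pull out 2^2: since 675 ≡ 3 (mod 8), (2/675) = -1, so (2/675)^2 = +1.
Reciprocity: 91 ≡ 3 and 675 ≡ 3 (mod 4), so (91/675) = −(675/91).
Reduce top mod 91: now compute (38/91).
Pull out 2: since 91 ≡ 3 (mod 8), (2/91) = -1.
Reciprocity: 19 ≡ 3 and 91 ≡ 3 (mod 4), so (19/91) = −(91/19).
Reduce top mod 19: now compute (15/19).
Reciprocity: 15 ≡ 3 and 19 ≡ 3 (mod 4), so (15/19) = −(19/15).
Reduce top mod 15: now compute (4/15).
Pull out 2^2: since 15 ≡ 7 (mod 8), (2/15) = +1, so (2/15)^2 = +1.
Reached (1/15) = 1. Collecting the sign flips along the way, the symbol is -1.

-1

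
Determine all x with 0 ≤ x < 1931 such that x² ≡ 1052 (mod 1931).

Since 1931 ≡ 3 (mod 4), a square root of 1052 is 1052^((1931+1)/4) = 1052^483 mod 1931.
Repeated squaring: 1052^2≡241, 1052^4≡151, 1052^8≡1560, 1052^16≡540, 1052^32≡19, 1052^64≡361, 1052^128≡944, 1052^256≡945 (mod 1931).
1052^483 = 1052^(256+128+64+32+2+1) ≡ 1628 (mod 1931).
Check: 1628² = 2650384 ≡ 1052 (mod 1931). The two roots are 303 and 1628.

303, 1628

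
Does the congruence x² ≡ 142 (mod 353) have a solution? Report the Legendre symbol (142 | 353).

-1

Euler's criterion: (142/353) ≡ 142^176 (mod 353).
142^2 ≡ 43 (mod 353)
142^4 ≡ 84 (mod 353)
142^8 ≡ 349 (mod 353)
142^16 ≡ 16 (mod 353)
142^32 ≡ 256 (mod 353)
142^64 ≡ 231 (mod 353)
142^128 ≡ 58 (mod 353)
142^176 = 142^(128+32+16) ≡ 352 (mod 353).
Result is 352 ≡ −1, so (142/353) = −1.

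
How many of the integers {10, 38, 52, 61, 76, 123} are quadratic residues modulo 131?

4

(10/131) = -1 → non-residue.
(38/131) = +1 → QR.
(52/131) = +1 → QR.
(61/131) = +1 → QR.
(76/131) = -1 → non-residue.
(123/131) = +1 → QR.
Total quadratic residues among the 6: 4.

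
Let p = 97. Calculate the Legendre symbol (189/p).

First reduce: 189 ≡ 92 (mod 97).
Pull out 2^2: since 97 ≡ 1 (mod 8), (2/97) = +1, so (2/97)^2 = +1.
Reciprocity: 23 ≡ 3 and 97 ≡ 1 (mod 4), so (23/97) = +(97/23).
Reduce top mod 23: now compute (5/23).
Reciprocity: 5 ≡ 1 and 23 ≡ 3 (mod 4), so (5/23) = +(23/5).
Reduce top mod 5: now compute (3/5).
Reciprocity: 3 ≡ 3 and 5 ≡ 1 (mod 4), so (3/5) = +(5/3).
Reduce top mod 3: now compute (2/3).
Pull out 2: since 3 ≡ 3 (mod 8), (2/3) = -1.
Reached (1/3) = 1. Collecting the sign flips along the way, the symbol is -1.

-1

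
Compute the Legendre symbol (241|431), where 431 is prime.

Reciprocity: 241 ≡ 1 and 431 ≡ 3 (mod 4), so (241/431) = +(431/241).
Reduce top mod 241: now compute (190/241).
Pull out 2: since 241 ≡ 1 (mod 8), (2/241) = +1.
Reciprocity: 95 ≡ 3 and 241 ≡ 1 (mod 4), so (95/241) = +(241/95).
Reduce top mod 95: now compute (51/95).
Reciprocity: 51 ≡ 3 and 95 ≡ 3 (mod 4), so (51/95) = −(95/51).
Reduce top mod 51: now compute (44/51).
Pull out 2^2: since 51 ≡ 3 (mod 8), (2/51) = -1, so (2/51)^2 = +1.
Reciprocity: 11 ≡ 3 and 51 ≡ 3 (mod 4), so (11/51) = −(51/11).
Reduce top mod 11: now compute (7/11).
Reciprocity: 7 ≡ 3 and 11 ≡ 3 (mod 4), so (7/11) = −(11/7).
Reduce top mod 7: now compute (4/7).
Pull out 2^2: since 7 ≡ 7 (mod 8), (2/7) = +1, so (2/7)^2 = +1.
Reached (1/7) = 1. Collecting the sign flips along the way, the symbol is -1.

-1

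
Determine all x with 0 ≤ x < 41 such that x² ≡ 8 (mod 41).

7, 34

41 ≡ 1 (mod 4), so we find a root by search.
Trying successive values, 7² = 49 ≡ 8 (mod 41). The other root is 41 − 7 = 34.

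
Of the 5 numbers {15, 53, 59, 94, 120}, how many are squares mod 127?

(15/127) = +1 → QR.
(53/127) = -1 → non-residue.
(59/127) = -1 → non-residue.
(94/127) = +1 → QR.
(120/127) = +1 → QR.
Total quadratic residues among the 5: 3.

3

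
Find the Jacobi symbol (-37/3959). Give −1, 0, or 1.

0

First reduce: -37 ≡ 3922 (mod 3959).
Pull out 2: since 3959 ≡ 7 (mod 8), (2/3959) = +1.
Reciprocity: 1961 ≡ 1 and 3959 ≡ 3 (mod 4), so (1961/3959) = +(3959/1961).
Reduce top mod 1961: now compute (37/1961).
Reciprocity: 37 ≡ 1 and 1961 ≡ 1 (mod 4), so (37/1961) = +(1961/37).
Reduce top mod 37: now compute (0/37).
Top reduces to 0: gcd > 1, so the symbol is 0.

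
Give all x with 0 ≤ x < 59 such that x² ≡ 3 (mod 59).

11, 48

Since 59 ≡ 3 (mod 4), a square root of 3 is 3^((59+1)/4) = 3^15 mod 59.
Repeated squaring: 3^2≡9, 3^4≡22, 3^8≡12 (mod 59).
3^15 = 3^(8+4+2+1) ≡ 48 (mod 59).
Check: 48² = 2304 ≡ 3 (mod 59). The two roots are 11 and 48.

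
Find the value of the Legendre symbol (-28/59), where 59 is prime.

-1

First reduce: -28 ≡ 31 (mod 59).
Reciprocity: 31 ≡ 3 and 59 ≡ 3 (mod 4), so (31/59) = −(59/31).
Reduce top mod 31: now compute (28/31).
Pull out 2^2: since 31 ≡ 7 (mod 8), (2/31) = +1, so (2/31)^2 = +1.
Reciprocity: 7 ≡ 3 and 31 ≡ 3 (mod 4), so (7/31) = −(31/7).
Reduce top mod 7: now compute (3/7).
Reciprocity: 3 ≡ 3 and 7 ≡ 3 (mod 4), so (3/7) = −(7/3).
Reduce top mod 3: now compute (1/3).
Reached (1/3) = 1. Collecting the sign flips along the way, the symbol is -1.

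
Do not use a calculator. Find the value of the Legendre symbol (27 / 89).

-1

Reciprocity: 27 ≡ 3 and 89 ≡ 1 (mod 4), so (27/89) = +(89/27).
Reduce top mod 27: now compute (8/27).
Pull out 2^3: since 27 ≡ 3 (mod 8), (2/27) = -1, so (2/27)^3 = -1.
Reached (1/27) = 1. Collecting the sign flips along the way, the symbol is -1.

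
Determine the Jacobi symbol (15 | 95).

Reciprocity: 15 ≡ 3 and 95 ≡ 3 (mod 4), so (15/95) = −(95/15).
Reduce top mod 15: now compute (5/15).
Reciprocity: 5 ≡ 1 and 15 ≡ 3 (mod 4), so (5/15) = +(15/5).
Reduce top mod 5: now compute (0/5).
Top reduces to 0: gcd > 1, so the symbol is 0.

0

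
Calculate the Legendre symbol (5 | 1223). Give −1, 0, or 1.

Reciprocity: 5 ≡ 1 and 1223 ≡ 3 (mod 4), so (5/1223) = +(1223/5).
Reduce top mod 5: now compute (3/5).
Reciprocity: 3 ≡ 3 and 5 ≡ 1 (mod 4), so (3/5) = +(5/3).
Reduce top mod 3: now compute (2/3).
Pull out 2: since 3 ≡ 3 (mod 8), (2/3) = -1.
Reached (1/3) = 1. Collecting the sign flips along the way, the symbol is -1.

-1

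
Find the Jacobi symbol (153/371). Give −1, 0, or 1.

Reciprocity: 153 ≡ 1 and 371 ≡ 3 (mod 4), so (153/371) = +(371/153).
Reduce top mod 153: now compute (65/153).
Reciprocity: 65 ≡ 1 and 153 ≡ 1 (mod 4), so (65/153) = +(153/65).
Reduce top mod 65: now compute (23/65).
Reciprocity: 23 ≡ 3 and 65 ≡ 1 (mod 4), so (23/65) = +(65/23).
Reduce top mod 23: now compute (19/23).
Reciprocity: 19 ≡ 3 and 23 ≡ 3 (mod 4), so (19/23) = −(23/19).
Reduce top mod 19: now compute (4/19).
Pull out 2^2: since 19 ≡ 3 (mod 8), (2/19) = -1, so (2/19)^2 = +1.
Reached (1/19) = 1. Collecting the sign flips along the way, the symbol is -1.

-1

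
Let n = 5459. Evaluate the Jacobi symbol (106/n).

0

Pull out 2: since 5459 ≡ 3 (mod 8), (2/5459) = -1.
Reciprocity: 53 ≡ 1 and 5459 ≡ 3 (mod 4), so (53/5459) = +(5459/53).
Reduce top mod 53: now compute (0/53).
Top reduces to 0: gcd > 1, so the symbol is 0.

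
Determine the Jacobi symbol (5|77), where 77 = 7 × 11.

-1

Reciprocity: 5 ≡ 1 and 77 ≡ 1 (mod 4), so (5/77) = +(77/5).
Reduce top mod 5: now compute (2/5).
Pull out 2: since 5 ≡ 5 (mod 8), (2/5) = -1.
Reached (1/5) = 1. Collecting the sign flips along the way, the symbol is -1.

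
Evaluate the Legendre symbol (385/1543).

1

Reciprocity: 385 ≡ 1 and 1543 ≡ 3 (mod 4), so (385/1543) = +(1543/385).
Reduce top mod 385: now compute (3/385).
Reciprocity: 3 ≡ 3 and 385 ≡ 1 (mod 4), so (3/385) = +(385/3).
Reduce top mod 3: now compute (1/3).
Reached (1/3) = 1. Collecting the sign flips along the way, the symbol is +1.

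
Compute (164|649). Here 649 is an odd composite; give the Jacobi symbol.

Pull out 2^2: since 649 ≡ 1 (mod 8), (2/649) = +1, so (2/649)^2 = +1.
Reciprocity: 41 ≡ 1 and 649 ≡ 1 (mod 4), so (41/649) = +(649/41).
Reduce top mod 41: now compute (34/41).
Pull out 2: since 41 ≡ 1 (mod 8), (2/41) = +1.
Reciprocity: 17 ≡ 1 and 41 ≡ 1 (mod 4), so (17/41) = +(41/17).
Reduce top mod 17: now compute (7/17).
Reciprocity: 7 ≡ 3 and 17 ≡ 1 (mod 4), so (7/17) = +(17/7).
Reduce top mod 7: now compute (3/7).
Reciprocity: 3 ≡ 3 and 7 ≡ 3 (mod 4), so (3/7) = −(7/3).
Reduce top mod 3: now compute (1/3).
Reached (1/3) = 1. Collecting the sign flips along the way, the symbol is -1.

-1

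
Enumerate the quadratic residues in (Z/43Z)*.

Square k = 1,…,21 (k and 43−k give the same square):
1²=1, 2²=4, 3²=9, 4²=16, 5²=25, 6²=36, 7²≡6, 8²≡21, 9²≡38, 10²≡14, 11²≡35, 12²≡15, 13²≡40, 14²≡24, 15²≡10, 16²≡41, 17²≡31, 18²≡23, 19²≡17, 20²≡13, 21²≡11 (mod 43).
So the quadratic residues mod 43 are {1, 4, 6, 9, 10, 11, 13, 14, 15, 16, 17, 21, 23, 24, 25, 31, 35, 36, 38, 40, 41}.

1,4,6,9,10,11,13,14,15,16,17,21,23,24,25,31,35,36,38,40,41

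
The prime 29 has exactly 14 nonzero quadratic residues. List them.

1,4,5,6,7,9,13,16,20,22,23,24,25,28

Square k = 1,…,14 (k and 29−k give the same square):
1²=1, 2²=4, 3²=9, 4²=16, 5²=25, 6²≡7, 7²≡20, 8²≡6, 9²≡23, 10²≡13, 11²≡5, 12²≡28, 13²≡24, 14²≡22 (mod 29).
So the quadratic residues mod 29 are {1, 4, 5, 6, 7, 9, 13, 16, 20, 22, 23, 24, 25, 28}.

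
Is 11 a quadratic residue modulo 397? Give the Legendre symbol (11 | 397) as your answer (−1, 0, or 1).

1

Reciprocity: 11 ≡ 3 and 397 ≡ 1 (mod 4), so (11/397) = +(397/11).
Reduce top mod 11: now compute (1/11).
Reached (1/11) = 1. Collecting the sign flips along the way, the symbol is +1.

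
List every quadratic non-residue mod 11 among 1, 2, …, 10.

2,6,7,8,10

Square k = 1,…,5 (k and 11−k give the same square):
1²=1, 2²=4, 3²=9, 4²≡5, 5²≡3 (mod 11).
The residues are {1, 3, 4, 5, 9}; the non-residues are the remaining 5 nonzero classes.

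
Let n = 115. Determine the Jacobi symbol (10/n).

0

Pull out 2: since 115 ≡ 3 (mod 8), (2/115) = -1.
Reciprocity: 5 ≡ 1 and 115 ≡ 3 (mod 4), so (5/115) = +(115/5).
Reduce top mod 5: now compute (0/5).
Top reduces to 0: gcd > 1, so the symbol is 0.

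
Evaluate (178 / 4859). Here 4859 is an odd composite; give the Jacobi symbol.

-1

Pull out 2: since 4859 ≡ 3 (mod 8), (2/4859) = -1.
Reciprocity: 89 ≡ 1 and 4859 ≡ 3 (mod 4), so (89/4859) = +(4859/89).
Reduce top mod 89: now compute (53/89).
Reciprocity: 53 ≡ 1 and 89 ≡ 1 (mod 4), so (53/89) = +(89/53).
Reduce top mod 53: now compute (36/53).
Pull out 2^2: since 53 ≡ 5 (mod 8), (2/53) = -1, so (2/53)^2 = +1.
Reciprocity: 9 ≡ 1 and 53 ≡ 1 (mod 4), so (9/53) = +(53/9).
Reduce top mod 9: now compute (8/9).
Pull out 2^3: since 9 ≡ 1 (mod 8), (2/9) = +1, so (2/9)^3 = +1.
Reached (1/9) = 1. Collecting the sign flips along the way, the symbol is -1.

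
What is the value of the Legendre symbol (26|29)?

Euler's criterion: (26/29) ≡ 26^14 (mod 29).
26^2 ≡ 9 (mod 29)
26^4 ≡ 23 (mod 29)
26^8 ≡ 7 (mod 29)
26^14 = 26^(8+4+2) ≡ 28 (mod 29).
Result is 28 ≡ −1, so (26/29) = −1.

-1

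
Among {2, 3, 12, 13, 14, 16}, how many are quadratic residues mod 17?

(2/17) = +1 → QR.
(3/17) = -1 → non-residue.
(12/17) = -1 → non-residue.
(13/17) = +1 → QR.
(14/17) = -1 → non-residue.
(16/17) = +1 → QR.
Total quadratic residues among the 6: 3.

3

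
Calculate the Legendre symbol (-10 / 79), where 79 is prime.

-1

First reduce: -10 ≡ 69 (mod 79).
Reciprocity: 69 ≡ 1 and 79 ≡ 3 (mod 4), so (69/79) = +(79/69).
Reduce top mod 69: now compute (10/69).
Pull out 2: since 69 ≡ 5 (mod 8), (2/69) = -1.
Reciprocity: 5 ≡ 1 and 69 ≡ 1 (mod 4), so (5/69) = +(69/5).
Reduce top mod 5: now compute (4/5).
Pull out 2^2: since 5 ≡ 5 (mod 8), (2/5) = -1, so (2/5)^2 = +1.
Reached (1/5) = 1. Collecting the sign flips along the way, the symbol is -1.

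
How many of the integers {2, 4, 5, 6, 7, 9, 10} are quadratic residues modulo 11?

(2/11) = -1 → non-residue.
(4/11) = +1 → QR.
(5/11) = +1 → QR.
(6/11) = -1 → non-residue.
(7/11) = -1 → non-residue.
(9/11) = +1 → QR.
(10/11) = -1 → non-residue.
Total quadratic residues among the 7: 3.

3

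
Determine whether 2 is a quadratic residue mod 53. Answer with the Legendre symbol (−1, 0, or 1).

-1

Pull out 2: since 53 ≡ 5 (mod 8), (2/53) = -1.
Reached (1/53) = 1. Collecting the sign flips along the way, the symbol is -1.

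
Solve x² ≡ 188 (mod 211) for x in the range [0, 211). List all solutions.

71, 140

Since 211 ≡ 3 (mod 4), a square root of 188 is 188^((211+1)/4) = 188^53 mod 211.
Repeated squaring: 188^2≡107, 188^4≡55, 188^8≡71, 188^16≡188, 188^32≡107 (mod 211).
188^53 = 188^(32+16+4+1) ≡ 71 (mod 211).
Check: 71² = 5041 ≡ 188 (mod 211). The two roots are 71 and 140.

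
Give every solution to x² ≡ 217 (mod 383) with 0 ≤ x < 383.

97, 286

Since 383 ≡ 3 (mod 4), a square root of 217 is 217^((383+1)/4) = 217^96 mod 383.
Repeated squaring: 217^2≡363, 217^4≡17, 217^8≡289, 217^16≡27, 217^32≡346, 217^64≡220 (mod 383).
217^96 = 217^(64+32) ≡ 286 (mod 383).
Check: 286² = 81796 ≡ 217 (mod 383). The two roots are 97 and 286.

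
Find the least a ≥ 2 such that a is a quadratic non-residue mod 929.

3

(2/929) = +1, so 2 is a residue.
(3/929) = −1, so 3 is the smallest positive non-residue mod 929.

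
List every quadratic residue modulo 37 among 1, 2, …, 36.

1 3 4 7 9 10 11 12 16 21 25 26 27 28 30 33 34 36

Square k = 1,…,18 (k and 37−k give the same square):
1²=1, 2²=4, 3²=9, 4²=16, 5²=25, 6²=36, 7²≡12, 8²≡27, 9²≡7, 10²≡26, 11²≡10, 12²≡33, 13²≡21, 14²≡11, 15²≡3, 16²≡34, 17²≡30, 18²≡28 (mod 37).
So the quadratic residues mod 37 are {1, 3, 4, 7, 9, 10, 11, 12, 16, 21, 25, 26, 27, 28, 30, 33, 34, 36}.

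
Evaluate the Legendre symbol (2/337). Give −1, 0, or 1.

Euler's criterion: (2/337) ≡ 2^168 (mod 337).
2^2 ≡ 4 (mod 337)
2^4 ≡ 16 (mod 337)
2^8 ≡ 256 (mod 337)
2^16 ≡ 158 (mod 337)
2^32 ≡ 26 (mod 337)
2^64 ≡ 2 (mod 337)
2^128 ≡ 4 (mod 337)
2^168 = 2^(128+32+8) ≡ 1 (mod 337).
Result is 1, so (2/337) = 1.

1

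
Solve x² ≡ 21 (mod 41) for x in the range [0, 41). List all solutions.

41 ≡ 1 (mod 4), so we find a root by search.
Trying successive values, 12² = 144 ≡ 21 (mod 41). The other root is 41 − 12 = 29.

12, 29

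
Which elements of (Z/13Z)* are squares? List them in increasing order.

1,3,4,9,10,12

Square k = 1,…,6 (k and 13−k give the same square):
1²=1, 2²=4, 3²=9, 4²≡3, 5²≡12, 6²≡10 (mod 13).
So the quadratic residues mod 13 are {1, 3, 4, 9, 10, 12}.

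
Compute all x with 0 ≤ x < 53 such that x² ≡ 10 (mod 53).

53 ≡ 1 (mod 4), so we find a root by search.
Trying successive values, 13² = 169 ≡ 10 (mod 53). The other root is 53 − 13 = 40.

13, 40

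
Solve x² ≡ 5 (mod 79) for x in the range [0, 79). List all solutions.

20, 59

Since 79 ≡ 3 (mod 4), a square root of 5 is 5^((79+1)/4) = 5^20 mod 79.
Repeated squaring: 5^2≡25, 5^4≡72, 5^8≡49, 5^16≡31 (mod 79).
5^20 = 5^(16+4) ≡ 20 (mod 79).
Check: 20² = 400 ≡ 5 (mod 79). The two roots are 20 and 59.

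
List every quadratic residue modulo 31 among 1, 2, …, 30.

Square k = 1,…,15 (k and 31−k give the same square):
1²=1, 2²=4, 3²=9, 4²=16, 5²=25, 6²≡5, 7²≡18, 8²≡2, 9²≡19, 10²≡7, 11²≡28, 12²≡20, 13²≡14, 14²≡10, 15²≡8 (mod 31).
So the quadratic residues mod 31 are {1, 2, 4, 5, 7, 8, 9, 10, 14, 16, 18, 19, 20, 25, 28}.

1, 2, 4, 5, 7, 8, 9, 10, 14, 16, 18, 19, 20, 25, 28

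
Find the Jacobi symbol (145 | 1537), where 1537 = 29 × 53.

Reciprocity: 145 ≡ 1 and 1537 ≡ 1 (mod 4), so (145/1537) = +(1537/145).
Reduce top mod 145: now compute (87/145).
Reciprocity: 87 ≡ 3 and 145 ≡ 1 (mod 4), so (87/145) = +(145/87).
Reduce top mod 87: now compute (58/87).
Pull out 2: since 87 ≡ 7 (mod 8), (2/87) = +1.
Reciprocity: 29 ≡ 1 and 87 ≡ 3 (mod 4), so (29/87) = +(87/29).
Reduce top mod 29: now compute (0/29).
Top reduces to 0: gcd > 1, so the symbol is 0.

0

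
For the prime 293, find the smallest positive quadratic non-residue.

(2/293) = −1, so 2 is the smallest positive non-residue mod 293.

2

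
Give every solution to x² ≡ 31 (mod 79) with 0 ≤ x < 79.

30, 49

Since 79 ≡ 3 (mod 4), a square root of 31 is 31^((79+1)/4) = 31^20 mod 79.
Repeated squaring: 31^2≡13, 31^4≡11, 31^8≡42, 31^16≡26 (mod 79).
31^20 = 31^(16+4) ≡ 49 (mod 79).
Check: 49² = 2401 ≡ 31 (mod 79). The two roots are 30 and 49.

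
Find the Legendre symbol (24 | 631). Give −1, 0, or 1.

Pull out 2^3: since 631 ≡ 7 (mod 8), (2/631) = +1, so (2/631)^3 = +1.
Reciprocity: 3 ≡ 3 and 631 ≡ 3 (mod 4), so (3/631) = −(631/3).
Reduce top mod 3: now compute (1/3).
Reached (1/3) = 1. Collecting the sign flips along the way, the symbol is -1.

-1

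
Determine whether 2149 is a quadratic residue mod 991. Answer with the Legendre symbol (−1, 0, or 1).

Euler's criterion: (2149/991) ≡ 167^495 (mod 991).
167^2 ≡ 141 (mod 991)
167^4 ≡ 61 (mod 991)
167^8 ≡ 748 (mod 991)
167^16 ≡ 580 (mod 991)
167^32 ≡ 451 (mod 991)
167^64 ≡ 246 (mod 991)
167^128 ≡ 65 (mod 991)
167^256 ≡ 261 (mod 991)
167^495 = 167^(256+128+64+32+8+4+2+1) ≡ 1 (mod 991).
Result is 1, so (2149/991) = 1.

1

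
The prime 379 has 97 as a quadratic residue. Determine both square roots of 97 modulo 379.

188, 191

Since 379 ≡ 3 (mod 4), a square root of 97 is 97^((379+1)/4) = 97^95 mod 379.
Repeated squaring: 97^2≡313, 97^4≡187, 97^8≡101, 97^16≡347, 97^32≡266, 97^64≡262 (mod 379).
97^95 = 97^(64+16+8+4+2+1) ≡ 191 (mod 379).
Check: 191² = 36481 ≡ 97 (mod 379). The two roots are 188 and 191.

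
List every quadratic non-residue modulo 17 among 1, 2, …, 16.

Square k = 1,…,8 (k and 17−k give the same square):
1²=1, 2²=4, 3²=9, 4²=16, 5²≡8, 6²≡2, 7²≡15, 8²≡13 (mod 17).
The residues are {1, 2, 4, 8, 9, 13, 15, 16}; the non-residues are the remaining 8 nonzero classes.

3, 5, 6, 7, 10, 11, 12, 14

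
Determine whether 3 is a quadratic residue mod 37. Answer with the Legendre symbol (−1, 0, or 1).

Euler's criterion: (3/37) ≡ 3^18 (mod 37).
3^2 ≡ 9 (mod 37)
3^4 ≡ 7 (mod 37)
3^8 ≡ 12 (mod 37)
3^16 ≡ 33 (mod 37)
3^18 = 3^(16+2) ≡ 1 (mod 37).
Result is 1, so (3/37) = 1.

1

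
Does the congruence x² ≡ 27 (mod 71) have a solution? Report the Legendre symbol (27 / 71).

1

Euler's criterion: (27/71) ≡ 27^35 (mod 71).
27^2 ≡ 19 (mod 71)
27^4 ≡ 6 (mod 71)
27^8 ≡ 36 (mod 71)
27^16 ≡ 18 (mod 71)
27^32 ≡ 40 (mod 71)
27^35 = 27^(32+2+1) ≡ 1 (mod 71).
Result is 1, so (27/71) = 1.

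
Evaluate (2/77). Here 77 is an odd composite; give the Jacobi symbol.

-1

Pull out 2: since 77 ≡ 5 (mod 8), (2/77) = -1.
Reached (1/77) = 1. Collecting the sign flips along the way, the symbol is -1.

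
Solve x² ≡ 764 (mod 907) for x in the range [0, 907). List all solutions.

264, 643

Since 907 ≡ 3 (mod 4), a square root of 764 is 764^((907+1)/4) = 764^227 mod 907.
Repeated squaring: 764^2≡495, 764^4≡135, 764^8≡85, 764^16≡876, 764^32≡54, 764^64≡195, 764^128≡838 (mod 907).
764^227 = 764^(128+64+32+2+1) ≡ 643 (mod 907).
Check: 643² = 413449 ≡ 764 (mod 907). The two roots are 264 and 643.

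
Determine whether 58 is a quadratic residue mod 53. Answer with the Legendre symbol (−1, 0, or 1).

Euler's criterion: (58/53) ≡ 5^26 (mod 53).
5^2 ≡ 25 (mod 53)
5^4 ≡ 42 (mod 53)
5^8 ≡ 15 (mod 53)
5^16 ≡ 13 (mod 53)
5^26 = 5^(16+8+2) ≡ 52 (mod 53).
Result is 52 ≡ −1, so (58/53) = −1.

-1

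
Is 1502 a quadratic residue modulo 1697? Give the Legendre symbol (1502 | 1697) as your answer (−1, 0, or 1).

Pull out 2: since 1697 ≡ 1 (mod 8), (2/1697) = +1.
Reciprocity: 751 ≡ 3 and 1697 ≡ 1 (mod 4), so (751/1697) = +(1697/751).
Reduce top mod 751: now compute (195/751).
Reciprocity: 195 ≡ 3 and 751 ≡ 3 (mod 4), so (195/751) = −(751/195).
Reduce top mod 195: now compute (166/195).
Pull out 2: since 195 ≡ 3 (mod 8), (2/195) = -1.
Reciprocity: 83 ≡ 3 and 195 ≡ 3 (mod 4), so (83/195) = −(195/83).
Reduce top mod 83: now compute (29/83).
Reciprocity: 29 ≡ 1 and 83 ≡ 3 (mod 4), so (29/83) = +(83/29).
Reduce top mod 29: now compute (25/29).
Reciprocity: 25 ≡ 1 and 29 ≡ 1 (mod 4), so (25/29) = +(29/25).
Reduce top mod 25: now compute (4/25).
Pull out 2^2: since 25 ≡ 1 (mod 8), (2/25) = +1, so (2/25)^2 = +1.
Reached (1/25) = 1. Collecting the sign flips along the way, the symbol is -1.

-1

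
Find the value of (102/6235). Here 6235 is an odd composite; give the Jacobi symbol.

1

Pull out 2: since 6235 ≡ 3 (mod 8), (2/6235) = -1.
Reciprocity: 51 ≡ 3 and 6235 ≡ 3 (mod 4), so (51/6235) = −(6235/51).
Reduce top mod 51: now compute (13/51).
Reciprocity: 13 ≡ 1 and 51 ≡ 3 (mod 4), so (13/51) = +(51/13).
Reduce top mod 13: now compute (12/13).
Pull out 2^2: since 13 ≡ 5 (mod 8), (2/13) = -1, so (2/13)^2 = +1.
Reciprocity: 3 ≡ 3 and 13 ≡ 1 (mod 4), so (3/13) = +(13/3).
Reduce top mod 3: now compute (1/3).
Reached (1/3) = 1. Collecting the sign flips along the way, the symbol is +1.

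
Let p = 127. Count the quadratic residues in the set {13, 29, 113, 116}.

(13/127) = +1 → QR.
(29/127) = -1 → non-residue.
(113/127) = +1 → QR.
(116/127) = -1 → non-residue.
Total quadratic residues among the 4: 2.

2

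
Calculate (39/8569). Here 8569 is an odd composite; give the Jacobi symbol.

-1

Reciprocity: 39 ≡ 3 and 8569 ≡ 1 (mod 4), so (39/8569) = +(8569/39).
Reduce top mod 39: now compute (28/39).
Pull out 2^2: since 39 ≡ 7 (mod 8), (2/39) = +1, so (2/39)^2 = +1.
Reciprocity: 7 ≡ 3 and 39 ≡ 3 (mod 4), so (7/39) = −(39/7).
Reduce top mod 7: now compute (4/7).
Pull out 2^2: since 7 ≡ 7 (mod 8), (2/7) = +1, so (2/7)^2 = +1.
Reached (1/7) = 1. Collecting the sign flips along the way, the symbol is -1.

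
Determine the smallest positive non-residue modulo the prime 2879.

(2/2879) = +1, so 2 is a residue.
(3/2879) = +1, so 3 is a residue.
(4/2879) = +1, so 4 is a residue.
(5/2879) = +1, so 5 is a residue.
(6/2879) = +1, so 6 is a residue.
(7/2879) = −1, so 7 is the smallest positive non-residue mod 2879.

7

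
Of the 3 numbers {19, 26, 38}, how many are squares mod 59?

2

(19/59) = +1 → QR.
(26/59) = +1 → QR.
(38/59) = -1 → non-residue.
Total quadratic residues among the 3: 2.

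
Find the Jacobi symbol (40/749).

-1

Pull out 2^3: since 749 ≡ 5 (mod 8), (2/749) = -1, so (2/749)^3 = -1.
Reciprocity: 5 ≡ 1 and 749 ≡ 1 (mod 4), so (5/749) = +(749/5).
Reduce top mod 5: now compute (4/5).
Pull out 2^2: since 5 ≡ 5 (mod 8), (2/5) = -1, so (2/5)^2 = +1.
Reached (1/5) = 1. Collecting the sign flips along the way, the symbol is -1.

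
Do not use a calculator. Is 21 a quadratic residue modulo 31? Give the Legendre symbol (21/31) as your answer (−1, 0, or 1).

Euler's criterion: (21/31) ≡ 21^15 (mod 31).
21^2 ≡ 7 (mod 31)
21^4 ≡ 18 (mod 31)
21^8 ≡ 14 (mod 31)
21^15 = 21^(8+4+2+1) ≡ 30 (mod 31).
Result is 30 ≡ −1, so (21/31) = −1.

-1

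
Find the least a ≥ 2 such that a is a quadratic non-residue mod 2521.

(2/2521) = +1, so 2 is a residue.
(3/2521) = +1, so 3 is a residue.
(4/2521) = +1, so 4 is a residue.
(5/2521) = +1, so 5 is a residue.
(6/2521) = +1, so 6 is a residue.
(7/2521) = +1, so 7 is a residue.
(8/2521) = +1, so 8 is a residue.
(9/2521) = +1, so 9 is a residue.
(10/2521) = +1, so 10 is a residue.
(11/2521) = −1, so 11 is the smallest positive non-residue mod 2521.

11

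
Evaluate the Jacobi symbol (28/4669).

Pull out 2^2: since 4669 ≡ 5 (mod 8), (2/4669) = -1, so (2/4669)^2 = +1.
Reciprocity: 7 ≡ 3 and 4669 ≡ 1 (mod 4), so (7/4669) = +(4669/7).
Reduce top mod 7: now compute (0/7).
Top reduces to 0: gcd > 1, so the symbol is 0.

0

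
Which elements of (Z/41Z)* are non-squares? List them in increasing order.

3,6,7,11,12,13,14,15,17,19,22,24,26,27,28,29,30,34,35,38

Square k = 1,…,20 (k and 41−k give the same square):
1²=1, 2²=4, 3²=9, 4²=16, 5²=25, 6²=36, 7²≡8, 8²≡23, 9²≡40, 10²≡18, 11²≡39, 12²≡21, 13²≡5, 14²≡32, 15²≡20, 16²≡10, 17²≡2, 18²≡37, 19²≡33, 20²≡31 (mod 41).
The residues are {1, 2, 4, 5, 8, 9, 10, 16, 18, 20, 21, 23, 25, 31, 32, 33, 36, 37, 39, 40}; the non-residues are the remaining 20 nonzero classes.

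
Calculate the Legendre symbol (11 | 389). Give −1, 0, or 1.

Euler's criterion: (11/389) ≡ 11^194 (mod 389).
11^2 ≡ 121 (mod 389)
11^4 ≡ 248 (mod 389)
11^8 ≡ 42 (mod 389)
11^16 ≡ 208 (mod 389)
11^32 ≡ 85 (mod 389)
11^64 ≡ 223 (mod 389)
11^128 ≡ 326 (mod 389)
11^194 = 11^(128+64+2) ≡ 1 (mod 389).
Result is 1, so (11/389) = 1.

1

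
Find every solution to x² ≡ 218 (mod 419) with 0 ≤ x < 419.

78, 341

Since 419 ≡ 3 (mod 4), a square root of 218 is 218^((419+1)/4) = 218^105 mod 419.
Repeated squaring: 218^2≡177, 218^4≡323, 218^8≡417, 218^16≡4, 218^32≡16, 218^64≡256 (mod 419).
218^105 = 218^(64+32+8+1) ≡ 341 (mod 419).
Check: 341² = 116281 ≡ 218 (mod 419). The two roots are 78 and 341.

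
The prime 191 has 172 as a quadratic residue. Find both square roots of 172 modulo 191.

73, 118

Since 191 ≡ 3 (mod 4), a square root of 172 is 172^((191+1)/4) = 172^48 mod 191.
Repeated squaring: 172^2≡170, 172^4≡59, 172^8≡43, 172^16≡130, 172^32≡92 (mod 191).
172^48 = 172^(32+16) ≡ 118 (mod 191).
Check: 118² = 13924 ≡ 172 (mod 191). The two roots are 73 and 118.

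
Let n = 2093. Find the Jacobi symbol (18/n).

-1

Pull out 2: since 2093 ≡ 5 (mod 8), (2/2093) = -1.
Reciprocity: 9 ≡ 1 and 2093 ≡ 1 (mod 4), so (9/2093) = +(2093/9).
Reduce top mod 9: now compute (5/9).
Reciprocity: 5 ≡ 1 and 9 ≡ 1 (mod 4), so (5/9) = +(9/5).
Reduce top mod 5: now compute (4/5).
Pull out 2^2: since 5 ≡ 5 (mod 8), (2/5) = -1, so (2/5)^2 = +1.
Reached (1/5) = 1. Collecting the sign flips along the way, the symbol is -1.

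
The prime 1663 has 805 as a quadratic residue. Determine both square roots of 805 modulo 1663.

Since 1663 ≡ 3 (mod 4), a square root of 805 is 805^((1663+1)/4) = 805^416 mod 1663.
Repeated squaring: 805^2≡1118, 805^4≡1011, 805^8≡1039, 805^16≡234, 805^32≡1540, 805^64≡162, 805^128≡1299, 805^256≡1119 (mod 1663).
805^416 = 805^(256+128+32) ≡ 330 (mod 1663).
Check: 330² = 108900 ≡ 805 (mod 1663). The two roots are 330 and 1333.

330, 1333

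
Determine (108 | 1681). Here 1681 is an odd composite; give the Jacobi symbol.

Pull out 2^2: since 1681 ≡ 1 (mod 8), (2/1681) = +1, so (2/1681)^2 = +1.
Reciprocity: 27 ≡ 3 and 1681 ≡ 1 (mod 4), so (27/1681) = +(1681/27).
Reduce top mod 27: now compute (7/27).
Reciprocity: 7 ≡ 3 and 27 ≡ 3 (mod 4), so (7/27) = −(27/7).
Reduce top mod 7: now compute (6/7).
Pull out 2: since 7 ≡ 7 (mod 8), (2/7) = +1.
Reciprocity: 3 ≡ 3 and 7 ≡ 3 (mod 4), so (3/7) = −(7/3).
Reduce top mod 3: now compute (1/3).
Reached (1/3) = 1. Collecting the sign flips along the way, the symbol is +1.

1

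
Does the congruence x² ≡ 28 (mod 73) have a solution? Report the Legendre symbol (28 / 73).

Pull out 2^2: since 73 ≡ 1 (mod 8), (2/73) = +1, so (2/73)^2 = +1.
Reciprocity: 7 ≡ 3 and 73 ≡ 1 (mod 4), so (7/73) = +(73/7).
Reduce top mod 7: now compute (3/7).
Reciprocity: 3 ≡ 3 and 7 ≡ 3 (mod 4), so (3/7) = −(7/3).
Reduce top mod 3: now compute (1/3).
Reached (1/3) = 1. Collecting the sign flips along the way, the symbol is -1.

-1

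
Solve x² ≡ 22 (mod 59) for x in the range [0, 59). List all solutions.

Since 59 ≡ 3 (mod 4), a square root of 22 is 22^((59+1)/4) = 22^15 mod 59.
Repeated squaring: 22^2≡12, 22^4≡26, 22^8≡27 (mod 59).
22^15 = 22^(8+4+2+1) ≡ 9 (mod 59).
Check: 9² = 81 ≡ 22 (mod 59). The two roots are 9 and 50.

9, 50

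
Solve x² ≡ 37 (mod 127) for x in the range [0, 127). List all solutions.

Since 127 ≡ 3 (mod 4), a square root of 37 is 37^((127+1)/4) = 37^32 mod 127.
Repeated squaring: 37^2≡99, 37^4≡22, 37^8≡103, 37^16≡68, 37^32≡52 (mod 127).
37^32 = 37^(32) ≡ 52 (mod 127).
Check: 52² = 2704 ≡ 37 (mod 127). The two roots are 52 and 75.

52, 75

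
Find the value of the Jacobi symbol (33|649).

0

Reciprocity: 33 ≡ 1 and 649 ≡ 1 (mod 4), so (33/649) = +(649/33).
Reduce top mod 33: now compute (22/33).
Pull out 2: since 33 ≡ 1 (mod 8), (2/33) = +1.
Reciprocity: 11 ≡ 3 and 33 ≡ 1 (mod 4), so (11/33) = +(33/11).
Reduce top mod 11: now compute (0/11).
Top reduces to 0: gcd > 1, so the symbol is 0.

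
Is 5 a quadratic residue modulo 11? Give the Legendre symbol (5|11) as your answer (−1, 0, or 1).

1

Reciprocity: 5 ≡ 1 and 11 ≡ 3 (mod 4), so (5/11) = +(11/5).
Reduce top mod 5: now compute (1/5).
Reached (1/5) = 1. Collecting the sign flips along the way, the symbol is +1.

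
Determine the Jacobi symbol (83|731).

Reciprocity: 83 ≡ 3 and 731 ≡ 3 (mod 4), so (83/731) = −(731/83).
Reduce top mod 83: now compute (67/83).
Reciprocity: 67 ≡ 3 and 83 ≡ 3 (mod 4), so (67/83) = −(83/67).
Reduce top mod 67: now compute (16/67).
Pull out 2^4: since 67 ≡ 3 (mod 8), (2/67) = -1, so (2/67)^4 = +1.
Reached (1/67) = 1. Collecting the sign flips along the way, the symbol is +1.

1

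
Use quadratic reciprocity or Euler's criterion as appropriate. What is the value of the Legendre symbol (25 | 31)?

1

Euler's criterion: (25/31) ≡ 25^15 (mod 31).
25^2 ≡ 5 (mod 31)
25^4 ≡ 25 (mod 31)
25^8 ≡ 5 (mod 31)
25^15 = 25^(8+4+2+1) ≡ 1 (mod 31).
Result is 1, so (25/31) = 1.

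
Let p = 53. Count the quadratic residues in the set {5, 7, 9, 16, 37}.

(5/53) = -1 → non-residue.
(7/53) = +1 → QR.
(9/53) = +1 → QR.
(16/53) = +1 → QR.
(37/53) = +1 → QR.
Total quadratic residues among the 5: 4.

4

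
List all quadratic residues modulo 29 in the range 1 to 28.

1, 4, 5, 6, 7, 9, 13, 16, 20, 22, 23, 24, 25, 28

Square k = 1,…,14 (k and 29−k give the same square):
1²=1, 2²=4, 3²=9, 4²=16, 5²=25, 6²≡7, 7²≡20, 8²≡6, 9²≡23, 10²≡13, 11²≡5, 12²≡28, 13²≡24, 14²≡22 (mod 29).
So the quadratic residues mod 29 are {1, 4, 5, 6, 7, 9, 13, 16, 20, 22, 23, 24, 25, 28}.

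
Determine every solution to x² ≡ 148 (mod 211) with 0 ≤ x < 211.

88, 123

Since 211 ≡ 3 (mod 4), a square root of 148 is 148^((211+1)/4) = 148^53 mod 211.
Repeated squaring: 148^2≡171, 148^4≡123, 148^8≡148, 148^16≡171, 148^32≡123 (mod 211).
148^53 = 148^(32+16+4+1) ≡ 123 (mod 211).
Check: 123² = 15129 ≡ 148 (mod 211). The two roots are 88 and 123.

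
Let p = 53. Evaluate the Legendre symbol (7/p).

1

Reciprocity: 7 ≡ 3 and 53 ≡ 1 (mod 4), so (7/53) = +(53/7).
Reduce top mod 7: now compute (4/7).
Pull out 2^2: since 7 ≡ 7 (mod 8), (2/7) = +1, so (2/7)^2 = +1.
Reached (1/7) = 1. Collecting the sign flips along the way, the symbol is +1.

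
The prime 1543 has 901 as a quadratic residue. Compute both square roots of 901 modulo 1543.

380, 1163

Since 1543 ≡ 3 (mod 4), a square root of 901 is 901^((1543+1)/4) = 901^386 mod 1543.
Repeated squaring: 901^2≡183, 901^4≡1086, 901^8≡544, 901^16≡1223, 901^32≡562, 901^64≡1072, 901^128≡1192, 901^256≡1304 (mod 1543).
901^386 = 901^(256+128+2) ≡ 380 (mod 1543).
Check: 380² = 144400 ≡ 901 (mod 1543). The two roots are 380 and 1163.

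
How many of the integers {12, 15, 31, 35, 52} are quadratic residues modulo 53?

2

(12/53) = -1 → non-residue.
(15/53) = +1 → QR.
(31/53) = -1 → non-residue.
(35/53) = -1 → non-residue.
(52/53) = +1 → QR.
Total quadratic residues among the 5: 2.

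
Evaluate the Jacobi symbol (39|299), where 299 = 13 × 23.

Reciprocity: 39 ≡ 3 and 299 ≡ 3 (mod 4), so (39/299) = −(299/39).
Reduce top mod 39: now compute (26/39).
Pull out 2: since 39 ≡ 7 (mod 8), (2/39) = +1.
Reciprocity: 13 ≡ 1 and 39 ≡ 3 (mod 4), so (13/39) = +(39/13).
Reduce top mod 13: now compute (0/13).
Top reduces to 0: gcd > 1, so the symbol is 0.

0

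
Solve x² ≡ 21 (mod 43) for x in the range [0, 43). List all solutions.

8, 35

Since 43 ≡ 3 (mod 4), a square root of 21 is 21^((43+1)/4) = 21^11 mod 43.
Repeated squaring: 21^2≡11, 21^4≡35, 21^8≡21 (mod 43).
21^11 = 21^(8+2+1) ≡ 35 (mod 43).
Check: 35² = 1225 ≡ 21 (mod 43). The two roots are 8 and 35.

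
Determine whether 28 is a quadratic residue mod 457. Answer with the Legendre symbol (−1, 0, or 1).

Euler's criterion: (28/457) ≡ 28^228 (mod 457).
28^2 ≡ 327 (mod 457)
28^4 ≡ 448 (mod 457)
28^8 ≡ 81 (mod 457)
28^16 ≡ 163 (mod 457)
28^32 ≡ 63 (mod 457)
28^64 ≡ 313 (mod 457)
28^128 ≡ 171 (mod 457)
28^228 = 28^(128+64+32+4) ≡ 1 (mod 457).
Result is 1, so (28/457) = 1.

1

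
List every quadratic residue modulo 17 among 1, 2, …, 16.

1, 2, 4, 8, 9, 13, 15, 16

Square k = 1,…,8 (k and 17−k give the same square):
1²=1, 2²=4, 3²=9, 4²=16, 5²≡8, 6²≡2, 7²≡15, 8²≡13 (mod 17).
So the quadratic residues mod 17 are {1, 2, 4, 8, 9, 13, 15, 16}.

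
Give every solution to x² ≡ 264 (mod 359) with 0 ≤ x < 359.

56, 303

Since 359 ≡ 3 (mod 4), a square root of 264 is 264^((359+1)/4) = 264^90 mod 359.
Repeated squaring: 264^2≡50, 264^4≡346, 264^8≡169, 264^16≡200, 264^32≡151, 264^64≡184 (mod 359).
264^90 = 264^(64+16+8+2) ≡ 303 (mod 359).
Check: 303² = 91809 ≡ 264 (mod 359). The two roots are 56 and 303.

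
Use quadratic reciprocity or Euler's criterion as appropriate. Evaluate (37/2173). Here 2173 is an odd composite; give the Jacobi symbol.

Reciprocity: 37 ≡ 1 and 2173 ≡ 1 (mod 4), so (37/2173) = +(2173/37).
Reduce top mod 37: now compute (27/37).
Reciprocity: 27 ≡ 3 and 37 ≡ 1 (mod 4), so (27/37) = +(37/27).
Reduce top mod 27: now compute (10/27).
Pull out 2: since 27 ≡ 3 (mod 8), (2/27) = -1.
Reciprocity: 5 ≡ 1 and 27 ≡ 3 (mod 4), so (5/27) = +(27/5).
Reduce top mod 5: now compute (2/5).
Pull out 2: since 5 ≡ 5 (mod 8), (2/5) = -1.
Reached (1/5) = 1. Collecting the sign flips along the way, the symbol is +1.

1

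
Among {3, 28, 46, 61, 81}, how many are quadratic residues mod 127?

2

(3/127) = -1 → non-residue.
(28/127) = -1 → non-residue.
(46/127) = -1 → non-residue.
(61/127) = +1 → QR.
(81/127) = +1 → QR.
Total quadratic residues among the 5: 2.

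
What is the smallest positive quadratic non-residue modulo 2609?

(2/2609) = +1, so 2 is a residue.
(3/2609) = −1, so 3 is the smallest positive non-residue mod 2609.

3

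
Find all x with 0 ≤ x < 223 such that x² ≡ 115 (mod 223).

28, 195

Since 223 ≡ 3 (mod 4), a square root of 115 is 115^((223+1)/4) = 115^56 mod 223.
Repeated squaring: 115^2≡68, 115^4≡164, 115^8≡136, 115^16≡210, 115^32≡169 (mod 223).
115^56 = 115^(32+16+8) ≡ 28 (mod 223).
Check: 28² = 784 ≡ 115 (mod 223). The two roots are 28 and 195.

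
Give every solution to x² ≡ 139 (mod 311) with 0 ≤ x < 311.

Since 311 ≡ 3 (mod 4), a square root of 139 is 139^((311+1)/4) = 139^78 mod 311.
Repeated squaring: 139^2≡39, 139^4≡277, 139^8≡223, 139^16≡280, 139^32≡28, 139^64≡162 (mod 311).
139^78 = 139^(64+8+4+2) ≡ 254 (mod 311).
Check: 254² = 64516 ≡ 139 (mod 311). The two roots are 57 and 254.

57, 254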